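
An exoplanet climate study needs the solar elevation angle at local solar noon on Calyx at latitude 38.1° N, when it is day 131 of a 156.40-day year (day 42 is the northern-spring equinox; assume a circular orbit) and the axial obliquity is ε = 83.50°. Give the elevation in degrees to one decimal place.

Solar longitude: λ_s = 360° × (131 − 42)/156.40 = 204.859°.
sin δ = sin 83.50° × sin 204.859° = -0.41769, so δ = -24.689°.
At local noon the hour angle is zero, so the zenith angle equals |φ − δ| = |+38.1° − (-24.689°)| = 62.789°.
Elevation = 90° − 62.789° = 27.2°.

27.2°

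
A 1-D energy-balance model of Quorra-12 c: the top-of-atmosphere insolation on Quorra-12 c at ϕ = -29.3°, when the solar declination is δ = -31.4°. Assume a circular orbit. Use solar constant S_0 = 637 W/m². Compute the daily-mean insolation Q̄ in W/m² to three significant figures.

cos h₀ = −tan(-29.3°) tan(-31.400°) = -0.3425, h₀ = 1.9204 rad.
Bracket: h₀ sin ϕ sin δ + cos ϕ cos δ sin h₀ = 1.9204×-0.48938×-0.52101 + 0.87207×0.85355×0.93950 = 0.489648 + 0.699322 = 1.188970.
Q̄ = (S_0/π) × [bracket] = (637/π) × 1.188970 = 241.1 W/m².

Q̄ ≈ 241 W/m²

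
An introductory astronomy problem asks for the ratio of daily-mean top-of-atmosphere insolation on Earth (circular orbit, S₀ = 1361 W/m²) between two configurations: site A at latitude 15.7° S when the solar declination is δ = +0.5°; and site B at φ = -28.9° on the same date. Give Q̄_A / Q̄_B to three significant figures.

Q̄_A / Q̄_B ≈ 1.10

— Configuration A (φ=-15.7°):
cos H₀ = −tan(-15.7°) tan(+0.500°) = 0.0025, H₀ = 1.5683 rad.
Bracket: H₀ sin φ sin δ + cos φ cos δ sin H₀ = 1.5683×-0.27060×0.00873 + 0.96269×0.99996×1.00000 = -0.003705 + 0.962651 = 0.958946.
Q̄ = (S₀/π) × [bracket] = (1361/π) × 0.958946 = 415.43 W/m².
— Configuration B (φ=-28.9°):
cos H₀ = −tan(-28.9°) tan(+0.500°) = 0.0048, H₀ = 1.5660 rad.
Bracket: H₀ sin φ sin δ + cos φ cos δ sin H₀ = 1.5660×-0.48328×0.00873 + 0.87546×0.99996×0.99999 = -0.006607 + 0.875416 = 0.868809.
Q̄ = (S₀/π) × [bracket] = (1361/π) × 0.868809 = 376.39 W/m².
Ratio Q̄_A / Q̄_B = 415.43 / 376.39 = 1.104.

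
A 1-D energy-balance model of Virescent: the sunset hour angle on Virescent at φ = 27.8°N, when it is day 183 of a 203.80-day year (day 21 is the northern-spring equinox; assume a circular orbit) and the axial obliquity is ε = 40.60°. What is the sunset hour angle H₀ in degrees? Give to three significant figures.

Solar longitude: λ_s = 360° × (183 − 21)/203.80 = 286.163°.
sin δ = sin 40.60° × sin 286.163° = -0.62505, so δ = -38.686°.
cos H₀ = −tan φ · tan δ = −tan(+27.8°) × tan(-38.686°) = 0.4222, so H₀ = 1.1349 rad = 65.03°.

H₀ = 65.0°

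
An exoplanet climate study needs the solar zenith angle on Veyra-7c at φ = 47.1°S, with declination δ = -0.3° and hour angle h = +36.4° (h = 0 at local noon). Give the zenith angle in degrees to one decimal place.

cos θ_z = sin φ sin δ + cos φ cos δ cos h = 0.003836 + 0.547900 = 0.551736.
θ_z = arccos(0.551736) = 56.5°.

θ_z = 56.5°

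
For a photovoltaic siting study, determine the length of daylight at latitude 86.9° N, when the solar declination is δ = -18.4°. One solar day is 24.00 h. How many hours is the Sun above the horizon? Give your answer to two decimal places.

cos H₀ = −tan φ · tan δ = 6.1423 ≥ 1, so the Sun never rises (polar night) and H₀ = 0.
Daylight = 2H₀/(2π) × 24.00 h = (0.0000/π) × 24.00 = 0.00 h.

0.00 h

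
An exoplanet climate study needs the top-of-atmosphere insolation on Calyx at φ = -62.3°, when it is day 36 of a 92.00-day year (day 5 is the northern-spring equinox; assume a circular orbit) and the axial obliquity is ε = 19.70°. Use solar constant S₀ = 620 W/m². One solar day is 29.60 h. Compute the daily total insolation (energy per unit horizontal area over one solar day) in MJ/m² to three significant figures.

2.52 MJ/m²

Solar longitude: λ_s = 360° × (36 − 5)/92.00 = 121.304°.
sin δ = sin 19.70° × sin 121.304° = 0.28802, so δ = +16.739°.
cos H₀ = −tan(-62.3°) tan(+16.739°) = 0.5729, H₀ = 0.9608 rad.
Bracket: H₀ sin φ sin δ + cos φ cos δ sin H₀ = 0.9608×-0.88539×0.28802 + 0.46484×0.95762×0.81964 = -0.245014 + 0.364855 = 0.119841.
Q̄ = (S₀/π) × [bracket] = (620/π) × 0.119841 = 23.651 W/m².
Daily total = Q̄ × 29.60 h × 3600 s/h = 23.651 × 29.60 × 3600 / 10⁶ = 2.520 MJ/m².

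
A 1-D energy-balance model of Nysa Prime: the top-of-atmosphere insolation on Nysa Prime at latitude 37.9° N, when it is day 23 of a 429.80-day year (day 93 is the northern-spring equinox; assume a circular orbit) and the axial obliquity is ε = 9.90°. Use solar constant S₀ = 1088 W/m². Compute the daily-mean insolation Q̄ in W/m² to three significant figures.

Q̄ ≈ 223 W/m²

Solar longitude: λ_s = 360° × (23 − 93)/429.80 = -58.632°, i.e. -58.632° + 360° = 301.368°.
sin δ = sin 9.90° × sin 301.368° = -0.14680, so δ = -8.442°.
cos H₀ = −tan(+37.9°) tan(-8.442°) = 0.1155, H₀ = 1.4550 rad.
Bracket: H₀ sin φ sin δ + cos φ cos δ sin H₀ = 1.4550×0.61429×-0.14680 + 0.78908×0.98917×0.99330 = -0.131209 + 0.775305 = 0.644096.
Q̄ = (S₀/π) × [bracket] = (1088/π) × 0.644096 = 223.1 W/m².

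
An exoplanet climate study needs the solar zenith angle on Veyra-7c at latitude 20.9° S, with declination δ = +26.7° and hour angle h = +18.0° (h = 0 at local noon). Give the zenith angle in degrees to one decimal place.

cos θ_z = sin φ sin δ + cos φ cos δ cos h = -0.160289 + 0.793744 = 0.633455.
θ_z = arccos(0.633455) = 50.7°.

θ_z = 50.7°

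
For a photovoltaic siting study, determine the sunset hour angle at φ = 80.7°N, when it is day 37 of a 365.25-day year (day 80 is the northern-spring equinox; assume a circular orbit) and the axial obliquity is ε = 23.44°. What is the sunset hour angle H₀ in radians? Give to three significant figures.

Solar longitude: λ_s = 360° × (37 − 80)/365.25 = -42.382°, i.e. -42.382° + 360° = 317.618°.
sin δ = sin 23.44° × sin 317.618° = -0.26814, so δ = -15.553°.
cos H₀ = −tan φ · tan δ = 1.6997 ≥ 1, so the Sun never rises (polar night) and H₀ = 0.

H₀ = 0.00 rad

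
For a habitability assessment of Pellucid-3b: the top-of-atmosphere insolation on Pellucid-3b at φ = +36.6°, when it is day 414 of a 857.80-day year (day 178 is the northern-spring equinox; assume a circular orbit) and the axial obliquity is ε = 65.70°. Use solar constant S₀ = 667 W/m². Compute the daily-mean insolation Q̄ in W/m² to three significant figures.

Solar longitude: λ_s = 360° × (414 − 178)/857.80 = 99.044°.
sin δ = sin 65.70° × sin 99.044° = 0.90007, so δ = +64.168°.
cos H₀ = −tan(+36.6°) tan(+64.168°) = -1.5341 ≤ −1 ⇒ polar day, H₀ = π.
Bracket: H₀ sin φ sin δ + cos φ cos δ sin H₀ = 3.1416×0.59622×0.90007 + 0.80282×0.43574×0.00000 = 1.685907 + 0.000000 = 1.685907.
Q̄ = (S₀/π) × [bracket] = (667/π) × 1.685907 = 357.9 W/m².

Q̄ ≈ 358 W/m²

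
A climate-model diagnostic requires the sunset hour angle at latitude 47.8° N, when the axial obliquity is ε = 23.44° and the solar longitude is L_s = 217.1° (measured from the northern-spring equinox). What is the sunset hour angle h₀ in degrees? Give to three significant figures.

Solar declination: sin δ = sin ε · sin L_s = sin 23.44° × sin 217.1° = -0.23995, so δ = -13.884°.
cos h₀ = −tan ϕ · tan δ = −tan(+47.8°) × tan(-13.884°) = 0.2726, so h₀ = 1.2947 rad = 74.18°.

h₀ = 74.2°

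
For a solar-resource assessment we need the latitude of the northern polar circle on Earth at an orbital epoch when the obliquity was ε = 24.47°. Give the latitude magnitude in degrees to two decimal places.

The polar circle is the lowest latitude that experiences at least one full rotation of continuous daylight at the northern-summer solstice; it lies at |φ| = 90° − ε = 90° − 24.47° = 65.53°.

65.53°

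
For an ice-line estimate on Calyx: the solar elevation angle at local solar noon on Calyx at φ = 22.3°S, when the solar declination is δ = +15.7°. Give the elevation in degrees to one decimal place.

52.0°

At local noon the hour angle is zero, so the zenith angle equals |φ − δ| = |-22.3° − (+15.700°)| = 38.000°.
Elevation = 90° − 38.000° = 52.0°.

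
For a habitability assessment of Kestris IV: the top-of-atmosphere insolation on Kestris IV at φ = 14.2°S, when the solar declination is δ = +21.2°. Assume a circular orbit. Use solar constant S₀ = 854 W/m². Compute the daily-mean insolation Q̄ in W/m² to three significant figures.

cos H₀ = −tan(-14.2°) tan(+21.200°) = 0.0981, H₀ = 1.4725 rad.
Bracket: H₀ sin φ sin δ + cos φ cos δ sin H₀ = 1.4725×-0.24531×0.36162 + 0.96945×0.93232×0.99517 = -0.130624 + 0.899472 = 0.768848.
Q̄ = (S₀/π) × [bracket] = (854/π) × 0.768848 = 209.0 W/m².

Q̄ ≈ 209 W/m²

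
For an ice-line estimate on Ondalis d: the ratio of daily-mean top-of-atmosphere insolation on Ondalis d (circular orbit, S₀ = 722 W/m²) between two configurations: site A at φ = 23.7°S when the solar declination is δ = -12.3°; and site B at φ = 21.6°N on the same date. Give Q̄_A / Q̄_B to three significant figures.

Q̄_A / Q̄_B ≈ 1.31

— Configuration A (φ=-23.7°):
cos H₀ = −tan(-23.7°) tan(-12.300°) = -0.0957, H₀ = 1.6667 rad.
Bracket: H₀ sin φ sin δ + cos φ cos δ sin H₀ = 1.6667×-0.40195×-0.21303 + 0.91566×0.97705×0.99541 = 0.142715 + 0.890539 = 1.033254.
Q̄ = (S₀/π) × [bracket] = (722/π) × 1.033254 = 237.46 W/m².
— Configuration B (φ=+21.6°):
cos H₀ = −tan(+21.6°) tan(-12.300°) = 0.0863, H₀ = 1.4844 rad.
Bracket: H₀ sin φ sin δ + cos φ cos δ sin H₀ = 1.4844×0.36812×-0.21303 + 0.92978×0.97705×0.99627 = -0.116408 + 0.905053 = 0.788645.
Q̄ = (S₀/π) × [bracket] = (722/π) × 0.788645 = 181.25 W/m².
Ratio Q̄_A / Q̄_B = 237.46 / 181.25 = 1.310.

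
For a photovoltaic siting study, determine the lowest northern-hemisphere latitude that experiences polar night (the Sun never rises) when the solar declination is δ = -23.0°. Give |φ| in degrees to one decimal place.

Polar night requires cos H₀ = −tan φ tan δ ≥ 1, i.e. tan φ tan δ ≤ −1.
The boundary is |tan φ| · |tan δ| = 1, so |φ| = 90° − |δ| = 90° − 23.0° = 67.0° in the northern hemisphere.

|φ| = 67.0°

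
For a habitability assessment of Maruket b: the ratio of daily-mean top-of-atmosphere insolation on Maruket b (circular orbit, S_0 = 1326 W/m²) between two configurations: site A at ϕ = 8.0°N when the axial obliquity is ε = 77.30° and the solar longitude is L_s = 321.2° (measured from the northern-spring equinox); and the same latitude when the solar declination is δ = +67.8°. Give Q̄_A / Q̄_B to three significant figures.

— Configuration A (ϕ=+8.0°):
Solar declination: sin δ = sin ε · sin L_s = sin 77.30° × sin 321.2° = -0.61127, so δ = -37.682°.
cos h₀ = −tan(+8.0°) tan(-37.682°) = 0.1086, h₀ = 1.4620 rad.
Bracket: h₀ sin ϕ sin δ + cos ϕ cos δ sin h₀ = 1.4620×0.13917×-0.61127 + 0.99027×0.79142×0.99409 = -0.124373 + 0.779088 = 0.654715.
Q̄ = (S_0/π) × [bracket] = (1326/π) × 0.654715 = 276.34 W/m².
— Configuration B (ϕ=+8.0°):
cos h₀ = −tan(+8.0°) tan(+67.800°) = -0.3444, h₀ = 1.9224 rad.
Bracket: h₀ sin ϕ sin δ + cos ϕ cos δ sin h₀ = 1.9224×0.13917×0.92587 + 0.99027×0.37784×0.93883 = 0.247708 + 0.351276 = 0.598984.
Q̄ = (S_0/π) × [bracket] = (1326/π) × 0.598984 = 252.82 W/m².
Ratio Q̄_A / Q̄_B = 276.34 / 252.82 = 1.093.

Q̄_A / Q̄_B ≈ 1.09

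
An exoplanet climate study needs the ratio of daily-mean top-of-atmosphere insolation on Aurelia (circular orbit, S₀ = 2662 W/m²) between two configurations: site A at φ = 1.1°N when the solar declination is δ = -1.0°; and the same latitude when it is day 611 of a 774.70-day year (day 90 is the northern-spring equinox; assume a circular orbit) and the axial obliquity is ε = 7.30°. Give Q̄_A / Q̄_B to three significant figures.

— Configuration A (φ=+1.1°):
cos H₀ = −tan(+1.1°) tan(-1.000°) = 0.0003, H₀ = 1.5705 rad.
Bracket: H₀ sin φ sin δ + cos φ cos δ sin H₀ = 1.5705×0.01920×-0.01745 + 0.99982×0.99985×1.00000 = -0.000526 + 0.999670 = 0.999144.
Q̄ = (S₀/π) × [bracket] = (2662/π) × 0.999144 = 846.62 W/m².
— Configuration B (φ=+1.1°):
Solar longitude: λ_s = 360° × (611 − 90)/774.70 = 242.107°.
sin δ = sin 7.30° × sin 242.107° = -0.11230, so δ = -6.448°.
cos H₀ = −tan(+1.1°) tan(-6.448°) = 0.0022, H₀ = 1.5686 rad.
Bracket: H₀ sin φ sin δ + cos φ cos δ sin H₀ = 1.5686×0.01920×-0.11230 + 0.99982×0.99367×1.00000 = -0.003382 + 0.993491 = 0.990109.
Q̄ = (S₀/π) × [bracket] = (2662/π) × 0.990109 = 838.96 W/m².
Ratio Q̄_A / Q̄_B = 846.62 / 838.96 = 1.009.

Q̄_A / Q̄_B ≈ 1.01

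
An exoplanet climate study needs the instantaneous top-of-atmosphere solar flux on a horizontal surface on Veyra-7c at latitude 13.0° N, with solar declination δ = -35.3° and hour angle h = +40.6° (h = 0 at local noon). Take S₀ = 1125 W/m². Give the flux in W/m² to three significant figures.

cos θ_z = sin φ sin δ + cos φ cos δ cos h = -0.129990 + 0.603788 = 0.473798.
Flux = S₀ · cos θ_z = 1125 × 0.473798 = 533.0 W/m².

533 W/m²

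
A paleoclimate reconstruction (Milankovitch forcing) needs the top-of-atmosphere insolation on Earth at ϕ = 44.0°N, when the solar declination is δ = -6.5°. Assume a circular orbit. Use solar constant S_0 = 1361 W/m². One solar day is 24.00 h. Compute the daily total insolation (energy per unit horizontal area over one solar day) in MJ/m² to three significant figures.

cos h₀ = −tan(+44.0°) tan(-6.500°) = 0.1100, h₀ = 1.4605 rad.
Bracket: h₀ sin ϕ sin δ + cos ϕ cos δ sin h₀ = 1.4605×0.69466×-0.11320 + 0.71934×0.99357×0.99393 = -0.114847 + 0.710376 = 0.595529.
Q̄ = (S_0/π) × [bracket] = (1361/π) × 0.595529 = 257.99 W/m².
Daily total = Q̄ × 24.00 h × 3600 s/h = 257.99 × 24.00 × 3600 / 10⁶ = 22.29 MJ/m².

22.3 MJ/m²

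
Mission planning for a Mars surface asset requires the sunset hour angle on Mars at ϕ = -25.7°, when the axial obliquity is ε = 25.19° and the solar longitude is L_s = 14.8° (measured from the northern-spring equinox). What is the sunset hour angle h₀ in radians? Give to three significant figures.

Solar declination: sin δ = sin ε · sin L_s = sin 25.19° × sin 14.8° = 0.10872, so δ = +6.242°.
cos h₀ = −tan ϕ · tan δ = −tan(-25.7°) × tan(+6.242°) = 0.0526, so h₀ = 1.5181 rad = 86.98°.

h₀ = 1.52 rad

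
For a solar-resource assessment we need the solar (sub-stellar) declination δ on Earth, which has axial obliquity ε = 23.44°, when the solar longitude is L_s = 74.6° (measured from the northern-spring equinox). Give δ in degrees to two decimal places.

δ = +22.55°

sin δ = sin ε · sin L_s = sin 23.44° × sin 74.6° = 0.383506.
δ = arcsin(0.383506) = +22.55°.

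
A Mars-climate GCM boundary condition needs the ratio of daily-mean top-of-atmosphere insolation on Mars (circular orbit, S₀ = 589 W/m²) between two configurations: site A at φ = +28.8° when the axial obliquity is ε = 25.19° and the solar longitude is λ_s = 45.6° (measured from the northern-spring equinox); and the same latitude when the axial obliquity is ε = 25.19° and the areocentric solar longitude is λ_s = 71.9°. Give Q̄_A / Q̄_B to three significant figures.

Q̄_A / Q̄_B ≈ 0.953

— Configuration A (φ=+28.8°):
Solar declination: sin δ = sin ε · sin λ_s = sin 25.19° × sin 45.6° = 0.30409, so δ = +17.704°.
cos H₀ = −tan(+28.8°) tan(+17.704°) = -0.1755, H₀ = 1.7472 rad.
Bracket: H₀ sin φ sin δ + cos φ cos δ sin H₀ = 1.7472×0.48175×0.30409 + 0.87631×0.95264×0.98448 = 0.255957 + 0.821852 = 1.077809.
Q̄ = (S₀/π) × [bracket] = (589/π) × 1.077809 = 202.07 W/m².
— Configuration B (φ=+28.8°):
sin δ = sin 25.19° × sin 71.9° = 0.40456, so δ = +23.864°.
cos H₀ = −tan(+28.8°) tan(+23.864°) = -0.2432, H₀ = 1.8165 rad.
Bracket: H₀ sin φ sin δ + cos φ cos δ sin H₀ = 1.8165×0.48175×0.40456 + 0.87631×0.91451×0.96998 = 0.354030 + 0.777336 = 1.131366.
Q̄ = (S₀/π) × [bracket] = (589/π) × 1.131366 = 212.11 W/m².
Ratio Q̄_A / Q̄_B = 202.07 / 212.11 = 0.9527.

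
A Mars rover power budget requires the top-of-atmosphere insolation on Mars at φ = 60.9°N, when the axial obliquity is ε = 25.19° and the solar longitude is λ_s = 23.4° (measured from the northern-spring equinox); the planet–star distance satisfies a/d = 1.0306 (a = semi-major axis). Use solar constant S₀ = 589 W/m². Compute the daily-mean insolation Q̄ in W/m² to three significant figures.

Q̄ ≈ 146 W/m²

Solar declination: sin δ = sin ε · sin λ_s = sin 25.19° × sin 23.4° = 0.16903, so δ = +9.732°.
cos H₀ = −tan(+60.9°) tan(+9.732°) = -0.3081, H₀ = 1.8840 rad.
Bracket: H₀ sin φ sin δ + cos φ cos δ sin H₀ = 1.8840×0.87377×0.16903 + 0.48634×0.98561×0.95134 = 0.278254 + 0.456017 = 0.734271.
Inverse-square distance factor (a/d)² = 1.0306² = 1.062136.
Q̄ = (S₀/π) × 1.062136 × [bracket] = (589/π) × 1.062136 × 0.734271 = 146.2 W/m².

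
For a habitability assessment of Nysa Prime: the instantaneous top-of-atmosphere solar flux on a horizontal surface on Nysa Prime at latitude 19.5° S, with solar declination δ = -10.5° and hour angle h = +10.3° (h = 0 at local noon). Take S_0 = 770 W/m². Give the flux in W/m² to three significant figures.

cos θ_z = sin ϕ sin δ + cos ϕ cos δ cos h = 0.060831 + 0.911921 = 0.972752.
Flux = S_0 · cos θ_z = 770 × 0.972752 = 749.0 W/m².

749 W/m²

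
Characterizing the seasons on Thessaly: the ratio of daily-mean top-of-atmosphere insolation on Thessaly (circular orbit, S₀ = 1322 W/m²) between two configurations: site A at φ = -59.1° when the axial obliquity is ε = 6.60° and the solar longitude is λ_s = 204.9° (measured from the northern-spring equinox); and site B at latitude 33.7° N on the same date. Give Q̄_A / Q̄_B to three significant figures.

— Configuration A (φ=-59.1°):
Solar declination: sin δ = sin ε · sin λ_s = sin 6.60° × sin 204.9° = -0.04839, so δ = -2.774°.
cos H₀ = −tan(-59.1°) tan(-2.774°) = -0.0810, H₀ = 1.6518 rad.
Bracket: H₀ sin φ sin δ + cos φ cos δ sin H₀ = 1.6518×-0.85806×-0.04839 + 0.51354×0.99883×0.99672 = 0.068585 + 0.511257 = 0.579842.
Q̄ = (S₀/π) × [bracket] = (1322/π) × 0.579842 = 244.00 W/m².
— Configuration B (φ=+33.7°):
cos H₀ = −tan(+33.7°) tan(-2.774°) = 0.0323, H₀ = 1.5385 rad.
Bracket: H₀ sin φ sin δ + cos φ cos δ sin H₀ = 1.5385×0.55484×-0.04839 + 0.83195×0.99883×0.99948 = -0.041307 + 0.830545 = 0.789238.
Q̄ = (S₀/π) × [bracket] = (1322/π) × 0.789238 = 332.12 W/m².
Ratio Q̄_A / Q̄_B = 244.00 / 332.12 = 0.7347.

Q̄_A / Q̄_B ≈ 0.735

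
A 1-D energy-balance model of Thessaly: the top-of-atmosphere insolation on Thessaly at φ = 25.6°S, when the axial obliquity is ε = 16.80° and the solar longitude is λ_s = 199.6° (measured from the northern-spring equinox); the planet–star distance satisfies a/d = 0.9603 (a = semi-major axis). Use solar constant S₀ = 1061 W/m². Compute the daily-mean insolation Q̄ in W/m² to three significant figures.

Solar declination: sin δ = sin ε · sin λ_s = sin 16.80° × sin 199.6° = -0.09696, so δ = -5.564°.
cos H₀ = −tan(-25.6°) tan(-5.564°) = -0.0467, H₀ = 1.6175 rad.
Bracket: H₀ sin φ sin δ + cos φ cos δ sin H₀ = 1.6175×-0.43209×-0.09696 + 0.90183×0.99529×0.99891 = 0.067766 + 0.896604 = 0.964370.
Inverse-square distance factor (a/d)² = 0.9603² = 0.922176.
Q̄ = (S₀/π) × 0.922176 × [bracket] = (1061/π) × 0.922176 × 0.964370 = 300.3 W/m².

Q̄ ≈ 300 W/m²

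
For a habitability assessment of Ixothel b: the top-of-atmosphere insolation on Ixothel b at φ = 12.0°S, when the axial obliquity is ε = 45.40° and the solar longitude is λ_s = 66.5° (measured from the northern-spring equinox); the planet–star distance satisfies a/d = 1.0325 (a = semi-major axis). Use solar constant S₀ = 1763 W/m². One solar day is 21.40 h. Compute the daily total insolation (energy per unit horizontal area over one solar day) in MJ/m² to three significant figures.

24.9 MJ/m²

Solar declination: sin δ = sin ε · sin λ_s = sin 45.40° × sin 66.5° = 0.65297, so δ = +40.766°.
cos H₀ = −tan(-12.0°) tan(+40.766°) = 0.1833, H₀ = 1.3865 rad.
Bracket: H₀ sin φ sin δ + cos φ cos δ sin H₀ = 1.3865×-0.20791×0.65297 + 0.97815×0.75738×0.98307 = -0.188230 + 0.728289 = 0.540059.
Inverse-square distance factor (a/d)² = 1.0325² = 1.066056.
Q̄ = (S₀/π) × 1.066056 × [bracket] = (1763/π) × 1.066056 × 0.540059 = 323.09 W/m².
Daily total = Q̄ × 21.40 h × 3600 s/h = 323.09 × 21.40 × 3600 / 10⁶ = 24.89 MJ/m².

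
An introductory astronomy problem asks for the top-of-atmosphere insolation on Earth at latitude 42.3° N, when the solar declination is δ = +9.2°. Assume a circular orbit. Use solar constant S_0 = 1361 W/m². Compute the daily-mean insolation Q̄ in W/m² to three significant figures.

Q̄ ≈ 393 W/m²

cos h₀ = −tan(+42.3°) tan(+9.200°) = -0.1474, h₀ = 1.7187 rad.
Bracket: h₀ sin ϕ sin δ + cos ϕ cos δ sin h₀ = 1.7187×0.67301×0.15988 + 0.73963×0.98714×0.98908 = 0.184934 + 0.722145 = 0.907079.
Q̄ = (S_0/π) × [bracket] = (1361/π) × 0.907079 = 393.0 W/m².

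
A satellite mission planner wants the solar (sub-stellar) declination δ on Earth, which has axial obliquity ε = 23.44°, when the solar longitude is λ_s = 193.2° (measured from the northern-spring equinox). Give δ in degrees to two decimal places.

δ = -5.21°

sin δ = sin ε · sin λ_s = sin 23.44° × sin 193.2° = -0.090835.
δ = arcsin(-0.090835) = -5.21°.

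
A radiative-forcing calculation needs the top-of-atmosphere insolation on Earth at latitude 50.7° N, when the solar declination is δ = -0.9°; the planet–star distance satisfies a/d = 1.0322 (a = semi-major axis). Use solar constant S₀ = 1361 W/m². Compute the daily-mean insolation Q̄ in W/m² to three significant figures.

cos H₀ = −tan(+50.7°) tan(-0.900°) = 0.0192, H₀ = 1.5516 rad.
Bracket: H₀ sin φ sin δ + cos φ cos δ sin H₀ = 1.5516×0.77384×-0.01571 + 0.63338×0.99988×0.99982 = -0.018863 + 0.633190 = 0.614327.
Inverse-square distance factor (a/d)² = 1.0322² = 1.065437.
Q̄ = (S₀/π) × 1.065437 × [bracket] = (1361/π) × 1.065437 × 0.614327 = 283.6 W/m².

Q̄ ≈ 284 W/m²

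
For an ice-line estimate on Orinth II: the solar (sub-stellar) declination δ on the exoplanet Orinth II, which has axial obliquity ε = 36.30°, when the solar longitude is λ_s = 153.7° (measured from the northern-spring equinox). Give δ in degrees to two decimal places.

δ = +15.21°

sin δ = sin ε · sin λ_s = sin 36.30° × sin 153.7° = 0.262304.
δ = arcsin(0.262304) = +15.21°.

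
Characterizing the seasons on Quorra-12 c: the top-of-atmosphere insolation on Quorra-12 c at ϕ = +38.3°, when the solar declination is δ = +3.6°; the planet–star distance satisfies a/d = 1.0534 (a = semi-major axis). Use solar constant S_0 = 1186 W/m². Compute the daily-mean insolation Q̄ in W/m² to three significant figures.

Q̄ ≈ 354 W/m²

cos h₀ = −tan(+38.3°) tan(+3.600°) = -0.0497, h₀ = 1.6205 rad.
Bracket: h₀ sin ϕ sin δ + cos ϕ cos δ sin h₀ = 1.6205×0.61978×0.06279 + 0.78478×0.99803×0.99876 = 0.063063 + 0.782263 = 0.845326.
Inverse-square distance factor (a/d)² = 1.0534² = 1.109652.
Q̄ = (S_0/π) × 1.109652 × [bracket] = (1186/π) × 1.109652 × 0.845326 = 354.1 W/m².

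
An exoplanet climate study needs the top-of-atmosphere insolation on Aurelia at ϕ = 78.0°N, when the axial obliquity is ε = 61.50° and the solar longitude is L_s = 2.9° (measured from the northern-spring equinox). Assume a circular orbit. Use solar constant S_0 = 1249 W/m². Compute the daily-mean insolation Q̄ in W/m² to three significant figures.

Solar declination: sin δ = sin ε · sin L_s = sin 61.50° × sin 2.9° = 0.04446, so δ = +2.548°.
cos h₀ = −tan(+78.0°) tan(+2.548°) = -0.2094, h₀ = 1.7817 rad.
Bracket: h₀ sin ϕ sin δ + cos ϕ cos δ sin h₀ = 1.7817×0.97815×0.04446 + 0.20791×0.99901×0.97783 = 0.077484 + 0.203099 = 0.280583.
Q̄ = (S_0/π) × [bracket] = (1249/π) × 0.280583 = 111.6 W/m².

Q̄ ≈ 112 W/m²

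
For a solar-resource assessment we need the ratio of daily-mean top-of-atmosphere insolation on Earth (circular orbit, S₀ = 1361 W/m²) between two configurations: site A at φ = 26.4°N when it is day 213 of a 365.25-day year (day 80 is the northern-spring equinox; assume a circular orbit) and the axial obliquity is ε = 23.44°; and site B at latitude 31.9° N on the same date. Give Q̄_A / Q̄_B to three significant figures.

— Configuration A (φ=+26.4°):
Solar longitude: λ_s = 360° × (213 − 80)/365.25 = 131.088°.
sin δ = sin 23.44° × sin 131.088° = 0.29981, so δ = +17.446°.
cos H₀ = −tan(+26.4°) tan(+17.446°) = -0.1560, H₀ = 1.7274 rad.
Bracket: H₀ sin φ sin δ + cos φ cos δ sin H₀ = 1.7274×0.44464×0.29981 + 0.89571×0.95400×0.98776 = 0.230275 + 0.844048 = 1.074323.
Q̄ = (S₀/π) × [bracket] = (1361/π) × 1.074323 = 465.42 W/m².
— Configuration B (φ=+31.9°):
cos H₀ = −tan(+31.9°) tan(+17.446°) = -0.1956, H₀ = 1.7677 rad.
Bracket: H₀ sin φ sin δ + cos φ cos δ sin H₀ = 1.7677×0.52844×0.29981 + 0.84897×0.95400×0.98068 = 0.280060 + 0.794270 = 1.074330.
Q̄ = (S₀/π) × [bracket] = (1361/π) × 1.074330 = 465.42 W/m².
Ratio Q̄_A / Q̄_B = 465.42 / 465.42 = 1.000.

Q̄_A / Q̄_B ≈ 1.00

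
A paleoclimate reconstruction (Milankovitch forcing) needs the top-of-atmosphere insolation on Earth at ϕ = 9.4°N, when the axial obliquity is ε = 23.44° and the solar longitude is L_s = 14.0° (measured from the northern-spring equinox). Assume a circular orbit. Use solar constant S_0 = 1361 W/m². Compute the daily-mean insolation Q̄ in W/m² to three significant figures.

Solar declination: sin δ = sin ε · sin L_s = sin 23.44° × sin 14.0° = 0.09623, so δ = +5.522°.
cos h₀ = −tan(+9.4°) tan(+5.522°) = -0.0160, h₀ = 1.5868 rad.
Bracket: h₀ sin ϕ sin δ + cos ϕ cos δ sin h₀ = 1.5868×0.16333×0.09623 + 0.98657×0.99536×0.99987 = 0.024940 + 0.981865 = 1.006805.
Q̄ = (S_0/π) × [bracket] = (1361/π) × 1.006805 = 436.2 W/m².

Q̄ ≈ 436 W/m²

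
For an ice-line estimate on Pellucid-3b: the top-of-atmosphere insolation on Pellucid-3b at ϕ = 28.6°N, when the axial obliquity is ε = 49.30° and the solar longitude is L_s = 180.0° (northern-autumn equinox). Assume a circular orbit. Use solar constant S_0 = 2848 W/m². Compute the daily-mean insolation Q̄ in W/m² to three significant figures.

Solar declination: sin δ = sin ε · sin L_s = sin 49.30° × sin 180.0° = 0.00000, so δ = +0.000°.
cos h₀ = −tan(+28.6°) tan(+0.000°) = -0.0000, h₀ = 1.5708 rad.
Bracket: h₀ sin ϕ sin δ + cos ϕ cos δ sin h₀ = 1.5708×0.47869×0.00000 + 0.87798×1.00000×1.00000 = 0.000000 + 0.877980 = 0.877980.
Q̄ = (S_0/π) × [bracket] = (2848/π) × 0.877980 = 795.9 W/m².

Q̄ ≈ 796 W/m²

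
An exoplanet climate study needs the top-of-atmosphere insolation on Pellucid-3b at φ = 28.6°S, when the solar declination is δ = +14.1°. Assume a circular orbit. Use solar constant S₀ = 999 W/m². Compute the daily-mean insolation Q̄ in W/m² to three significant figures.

cos H₀ = −tan(-28.6°) tan(+14.100°) = 0.1369, H₀ = 1.4334 rad.
Bracket: H₀ sin φ sin δ + cos φ cos δ sin H₀ = 1.4334×-0.47869×0.24362 + 0.87798×0.96987×0.99058 = -0.167161 + 0.843505 = 0.676344.
Q̄ = (S₀/π) × [bracket] = (999/π) × 0.676344 = 215.1 W/m².

Q̄ ≈ 215 W/m²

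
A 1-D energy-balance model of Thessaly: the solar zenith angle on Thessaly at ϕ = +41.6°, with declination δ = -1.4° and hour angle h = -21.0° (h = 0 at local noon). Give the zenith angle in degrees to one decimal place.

cos θ_z = sin ϕ sin δ + cos ϕ cos δ cos h = -0.016221 + 0.697921 = 0.681700.
θ_z = arccos(0.681700) = 47.0°.

θ_z = 47.0°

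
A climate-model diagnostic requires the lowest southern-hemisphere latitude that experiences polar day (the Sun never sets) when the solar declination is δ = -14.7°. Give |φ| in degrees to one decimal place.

Polar day requires cos H₀ = −tan φ tan δ ≤ −1, i.e. tan φ tan δ ≥ 1.
The boundary is |tan φ| · |tan δ| = 1, so |φ| = 90° − |δ| = 90° − 14.7° = 75.3° in the southern hemisphere.

|φ| = 75.3°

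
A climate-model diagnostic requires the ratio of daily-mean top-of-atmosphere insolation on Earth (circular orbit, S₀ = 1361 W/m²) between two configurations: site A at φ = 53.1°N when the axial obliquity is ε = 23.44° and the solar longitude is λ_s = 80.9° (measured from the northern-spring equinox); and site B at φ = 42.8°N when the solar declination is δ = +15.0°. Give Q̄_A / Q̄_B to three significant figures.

— Configuration A (φ=+53.1°):
Solar declination: sin δ = sin ε · sin λ_s = sin 23.44° × sin 80.9° = 0.39278, so δ = +23.128°.
cos H₀ = −tan(+53.1°) tan(+23.128°) = -0.5689, H₀ = 2.1759 rad.
Bracket: H₀ sin φ sin δ + cos φ cos δ sin H₀ = 2.1759×0.79968×0.39278 + 0.60042×0.91963×0.82244 = 0.683447 + 0.454122 = 1.137569.
Q̄ = (S₀/π) × [bracket] = (1361/π) × 1.137569 = 492.82 W/m².
— Configuration B (φ=+42.8°):
cos H₀ = −tan(+42.8°) tan(+15.000°) = -0.2481, H₀ = 1.8215 rad.
Bracket: H₀ sin φ sin δ + cos φ cos δ sin H₀ = 1.8215×0.67944×0.25882 + 0.73373×0.96593×0.96873 = 0.320316 + 0.686570 = 1.006886.
Q̄ = (S₀/π) × [bracket] = (1361/π) × 1.006886 = 436.20 W/m².
Ratio Q̄_A / Q̄_B = 492.82 / 436.20 = 1.130.

Q̄_A / Q̄_B ≈ 1.13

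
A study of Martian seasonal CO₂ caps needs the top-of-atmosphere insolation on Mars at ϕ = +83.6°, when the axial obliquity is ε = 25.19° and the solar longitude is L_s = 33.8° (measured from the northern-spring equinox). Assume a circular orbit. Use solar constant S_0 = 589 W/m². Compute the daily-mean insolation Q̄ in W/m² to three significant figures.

Solar declination: sin δ = sin ε · sin L_s = sin 25.19° × sin 33.8° = 0.23677, so δ = +13.696°.
cos h₀ = −tan(+83.6°) tan(+13.696°) = -2.1726 ≤ −1 ⇒ polar day, h₀ = π.
Bracket: h₀ sin ϕ sin δ + cos ϕ cos δ sin h₀ = 3.1416×0.99377×0.23677 + 0.11147×0.97157×0.00000 = 0.739203 + 0.000000 = 0.739203.
Q̄ = (S_0/π) × [bracket] = (589/π) × 0.739203 = 138.6 W/m².

Q̄ ≈ 139 W/m²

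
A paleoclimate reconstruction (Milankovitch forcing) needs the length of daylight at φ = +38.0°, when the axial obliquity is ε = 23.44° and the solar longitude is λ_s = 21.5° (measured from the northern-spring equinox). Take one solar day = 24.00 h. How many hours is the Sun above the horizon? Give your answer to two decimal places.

Solar declination: sin δ = sin ε · sin λ_s = sin 23.44° × sin 21.5° = 0.14579, so δ = +8.383°.
cos H₀ = −tan φ · tan δ = −tan(+38.0°) × tan(+8.383°) = -0.1151, so H₀ = 1.6862 rad = 96.61°.
Daylight = 2H₀/(2π) × 24.00 h = (1.6862/π) × 24.00 = 12.88 h.

12.88 h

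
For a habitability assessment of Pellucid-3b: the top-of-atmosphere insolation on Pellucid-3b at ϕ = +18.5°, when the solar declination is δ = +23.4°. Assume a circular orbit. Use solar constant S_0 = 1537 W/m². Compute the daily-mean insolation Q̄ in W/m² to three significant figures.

Q̄ ≈ 527 W/m²

cos h₀ = −tan(+18.5°) tan(+23.400°) = -0.1448, h₀ = 1.7161 rad.
Bracket: h₀ sin ϕ sin δ + cos ϕ cos δ sin h₀ = 1.7161×0.31730×0.39715 + 0.94832×0.91775×0.98946 = 0.216256 + 0.861148 = 1.077404.
Q̄ = (S_0/π) × [bracket] = (1537/π) × 1.077404 = 527.1 W/m².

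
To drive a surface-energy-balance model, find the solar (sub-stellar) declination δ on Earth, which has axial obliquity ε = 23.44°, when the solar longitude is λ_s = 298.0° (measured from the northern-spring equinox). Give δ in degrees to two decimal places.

δ = -20.56°

sin δ = sin ε · sin λ_s = sin 23.44° × sin 298.0° = -0.351226.
δ = arcsin(-0.351226) = -20.56°.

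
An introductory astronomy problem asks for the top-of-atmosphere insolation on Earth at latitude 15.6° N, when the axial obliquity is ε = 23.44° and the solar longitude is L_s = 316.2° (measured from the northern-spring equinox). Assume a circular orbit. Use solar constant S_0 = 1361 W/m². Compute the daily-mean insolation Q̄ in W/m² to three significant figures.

Solar declination: sin δ = sin ε · sin L_s = sin 23.44° × sin 316.2° = -0.27533, so δ = -15.981°.
cos h₀ = −tan(+15.6°) tan(-15.981°) = 0.0800, h₀ = 1.4907 rad.
Bracket: h₀ sin ϕ sin δ + cos ϕ cos δ sin h₀ = 1.4907×0.26892×-0.27533 + 0.96316×0.96135×0.99680 = -0.110374 + 0.922971 = 0.812597.
Q̄ = (S_0/π) × [bracket] = (1361/π) × 0.812597 = 352.0 W/m².

Q̄ ≈ 352 W/m²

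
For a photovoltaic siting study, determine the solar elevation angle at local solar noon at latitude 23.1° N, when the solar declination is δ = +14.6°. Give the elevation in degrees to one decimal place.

At local noon the hour angle is zero, so the zenith angle equals |φ − δ| = |+23.1° − (+14.600°)| = 8.500°.
Elevation = 90° − 8.500° = 81.5°.

81.5°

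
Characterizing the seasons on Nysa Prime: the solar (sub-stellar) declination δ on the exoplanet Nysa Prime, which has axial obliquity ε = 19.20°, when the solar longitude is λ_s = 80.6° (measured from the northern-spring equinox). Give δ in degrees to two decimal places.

δ = +18.93°

sin δ = sin ε · sin λ_s = sin 19.20° × sin 80.6° = 0.324451.
δ = arcsin(0.324451) = +18.93°.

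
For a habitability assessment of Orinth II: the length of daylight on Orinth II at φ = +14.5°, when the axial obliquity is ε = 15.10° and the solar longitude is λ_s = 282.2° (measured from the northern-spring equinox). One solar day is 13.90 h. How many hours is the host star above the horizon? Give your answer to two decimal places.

6.65 h

Solar declination: sin δ = sin ε · sin λ_s = sin 15.10° × sin 282.2° = -0.25462, so δ = -14.751°.
cos H₀ = −tan φ · tan δ = −tan(+14.5°) × tan(-14.751°) = 0.0681, so H₀ = 1.5026 rad = 86.10°.
Daylight = 2H₀/(2π) × 13.90 h = (1.5026/π) × 13.90 = 6.65 h.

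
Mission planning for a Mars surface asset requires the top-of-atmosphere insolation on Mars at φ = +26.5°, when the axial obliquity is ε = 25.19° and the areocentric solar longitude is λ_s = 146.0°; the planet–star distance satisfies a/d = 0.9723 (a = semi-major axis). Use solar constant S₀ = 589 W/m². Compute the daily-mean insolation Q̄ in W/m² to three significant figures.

Q̄ ≈ 185 W/m²

sin δ = sin 25.19° × sin 146.0° = 0.23800, so δ = +13.769°.
cos H₀ = −tan(+26.5°) tan(+13.769°) = -0.1222, H₀ = 1.6933 rad.
Bracket: H₀ sin φ sin δ + cos φ cos δ sin H₀ = 1.6933×0.44620×0.23800 + 0.89493×0.97126×0.99251 = 0.179821 + 0.862699 = 1.042520.
Inverse-square distance factor (a/d)² = 0.9723² = 0.945367.
Q̄ = (S₀/π) × 0.945367 × [bracket] = (589/π) × 0.945367 × 1.042520 = 184.8 W/m².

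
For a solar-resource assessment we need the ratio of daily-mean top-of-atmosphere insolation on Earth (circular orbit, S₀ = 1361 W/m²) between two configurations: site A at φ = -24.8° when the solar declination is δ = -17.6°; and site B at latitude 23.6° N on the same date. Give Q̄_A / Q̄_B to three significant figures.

— Configuration A (φ=-24.8°):
cos H₀ = −tan(-24.8°) tan(-17.600°) = -0.1466, H₀ = 1.7179 rad.
Bracket: H₀ sin φ sin δ + cos φ cos δ sin H₀ = 1.7179×-0.41945×-0.30237 + 0.90778×0.95319×0.98920 = 0.217880 + 0.855942 = 1.073822.
Q̄ = (S₀/π) × [bracket] = (1361/π) × 1.073822 = 465.20 W/m².
— Configuration B (φ=+23.6°):
cos H₀ = −tan(+23.6°) tan(-17.600°) = 0.1386, H₀ = 1.4318 rad.
Bracket: H₀ sin φ sin δ + cos φ cos δ sin H₀ = 1.4318×0.40035×-0.30237 + 0.91636×0.95319×0.99035 = -0.173325 + 0.865036 = 0.691711.
Q̄ = (S₀/π) × [bracket] = (1361/π) × 0.691711 = 299.66 W/m².
Ratio Q̄_A / Q̄_B = 465.20 / 299.66 = 1.552.

Q̄_A / Q̄_B ≈ 1.55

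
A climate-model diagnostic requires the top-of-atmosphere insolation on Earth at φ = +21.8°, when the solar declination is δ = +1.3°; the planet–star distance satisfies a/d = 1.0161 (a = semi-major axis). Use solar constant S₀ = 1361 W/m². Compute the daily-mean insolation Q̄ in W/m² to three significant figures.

cos H₀ = −tan(+21.8°) tan(+1.300°) = -0.0091, H₀ = 1.5799 rad.
Bracket: H₀ sin φ sin δ + cos φ cos δ sin H₀ = 1.5799×0.37137×0.02269 + 0.92849×0.99974×0.99996 = 0.013313 + 0.928211 = 0.941524.
Inverse-square distance factor (a/d)² = 1.0161² = 1.032459.
Q̄ = (S₀/π) × 1.032459 × [bracket] = (1361/π) × 1.032459 × 0.941524 = 421.1 W/m².

Q̄ ≈ 421 W/m²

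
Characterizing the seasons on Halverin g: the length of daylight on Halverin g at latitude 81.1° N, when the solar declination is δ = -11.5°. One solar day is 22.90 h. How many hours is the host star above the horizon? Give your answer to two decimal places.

cos H₀ = −tan φ · tan δ = 1.2992 ≥ 1, so the host star never rises (polar night) and H₀ = 0.
Daylight = 2H₀/(2π) × 22.90 h = (0.0000/π) × 22.90 = 0.00 h.

0.00 h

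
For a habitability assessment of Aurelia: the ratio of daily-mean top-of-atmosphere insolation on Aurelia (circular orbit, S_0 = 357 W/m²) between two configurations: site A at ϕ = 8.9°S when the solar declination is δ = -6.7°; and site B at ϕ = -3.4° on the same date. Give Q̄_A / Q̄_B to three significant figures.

— Configuration A (ϕ=-8.9°):
cos h₀ = −tan(-8.9°) tan(-6.700°) = -0.0184, h₀ = 1.5892 rad.
Bracket: h₀ sin ϕ sin δ + cos ϕ cos δ sin h₀ = 1.5892×-0.15471×-0.11667 + 0.98796×0.99317×0.99983 = 0.028685 + 0.981045 = 1.009730.
Q̄ = (S_0/π) × [bracket] = (357/π) × 1.009730 = 114.74 W/m².
— Configuration B (ϕ=-3.4°):
cos h₀ = −tan(-3.4°) tan(-6.700°) = -0.0070, h₀ = 1.5778 rad.
Bracket: h₀ sin ϕ sin δ + cos ϕ cos δ sin h₀ = 1.5778×-0.05931×-0.11667 + 0.99824×0.99317×0.99998 = 0.010918 + 0.991402 = 1.002320.
Q̄ = (S_0/π) × [bracket] = (357/π) × 1.002320 = 113.90 W/m².
Ratio Q̄_A / Q̄_B = 114.74 / 113.90 = 1.007.

Q̄_A / Q̄_B ≈ 1.01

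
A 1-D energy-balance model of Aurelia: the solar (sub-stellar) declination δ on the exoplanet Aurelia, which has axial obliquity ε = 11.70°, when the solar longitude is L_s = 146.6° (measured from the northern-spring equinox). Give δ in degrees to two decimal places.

δ = +6.41°

sin δ = sin ε · sin L_s = sin 11.70° × sin 146.6° = 0.111631.
δ = arcsin(0.111631) = +6.41°.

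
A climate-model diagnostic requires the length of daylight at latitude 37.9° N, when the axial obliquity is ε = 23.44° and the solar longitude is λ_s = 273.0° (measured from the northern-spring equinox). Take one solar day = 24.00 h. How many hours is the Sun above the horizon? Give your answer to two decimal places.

9.37 h

Solar declination: sin δ = sin ε · sin λ_s = sin 23.44° × sin 273.0° = -0.39724, so δ = -23.406°.
cos H₀ = −tan φ · tan δ = −tan(+37.9°) × tan(-23.406°) = 0.3370, so H₀ = 1.2271 rad = 70.31°.
Daylight = 2H₀/(2π) × 24.00 h = (1.2271/π) × 24.00 = 9.37 h.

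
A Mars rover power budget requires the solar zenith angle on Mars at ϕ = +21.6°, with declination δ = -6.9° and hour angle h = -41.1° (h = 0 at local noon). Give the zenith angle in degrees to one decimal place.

θ_z = 49.4°

cos θ_z = sin ϕ sin δ + cos ϕ cos δ cos h = -0.044225 + 0.695571 = 0.651346.
θ_z = arccos(0.651346) = 49.4°.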